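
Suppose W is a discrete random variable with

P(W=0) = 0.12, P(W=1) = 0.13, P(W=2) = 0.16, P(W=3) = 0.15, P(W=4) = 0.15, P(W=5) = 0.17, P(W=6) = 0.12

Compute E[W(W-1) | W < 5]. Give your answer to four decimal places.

4.2535

P(W < 5) = 0.12 + 0.13 + 0.16 + 0.15 + 0.15 = 0.71.
E[W(W-1) | W < 5] = [0·0.12 + 0·0.13 + 2·0.16 + 6·0.15 + 12·0.15] / 0.71
 = 3.02 / 0.71
 = 302/71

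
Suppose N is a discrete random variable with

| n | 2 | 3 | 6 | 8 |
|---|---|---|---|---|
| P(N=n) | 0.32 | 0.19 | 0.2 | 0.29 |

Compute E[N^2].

28.75

E[N^2] = Σ n^2·P(N=n)
 = 4·0.32 + 9·0.19 + 36·0.2 + 64·0.29
 = 1.28 + 1.71 + 7.2 + 18.56
 = 28.75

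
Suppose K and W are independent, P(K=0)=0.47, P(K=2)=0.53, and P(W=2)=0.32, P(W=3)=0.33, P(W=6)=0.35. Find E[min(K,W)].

1.06

E[min(K,W)] = Σ_k Σ_w min(k,w) · P(K=k)P(W=w)
 = 0·0.1504 + 0·0.1551 + 0·0.1645 + 2·0.1696 + 2·0.1749 + 2·0.1855
 = 0 + 0 + 0 + 0.3392 + 0.3498 + 0.371
 = 1.06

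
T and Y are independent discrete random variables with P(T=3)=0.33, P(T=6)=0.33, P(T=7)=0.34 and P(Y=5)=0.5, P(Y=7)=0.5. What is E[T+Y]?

E[T+Y] = Σ_t Σ_y (t+y) · P(T=t)P(Y=y)
 = 8·0.165 + 10·0.165 + 11·0.165 + 13·0.165 + 12·0.17 + 14·0.17
 = 1.32 + 1.65 + 1.815 + 2.145 + 2.04 + 2.38
 = 11.35

11.35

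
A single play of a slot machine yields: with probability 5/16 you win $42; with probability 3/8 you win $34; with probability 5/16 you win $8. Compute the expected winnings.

28.375

E[payout] = 42·5/16 + 34·3/8 + 8·5/16
 = 105/8 + 51/4 + 5/2
 = 227/8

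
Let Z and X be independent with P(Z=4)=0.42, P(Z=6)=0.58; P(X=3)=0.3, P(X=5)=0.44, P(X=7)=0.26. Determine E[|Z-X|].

1.5664

E[|Z-X|] = Σ_z Σ_x |z-x| · P(Z=z)P(X=x)
 = 1·0.126 + 1·0.1848 + 3·0.1092 + 3·0.174 + 1·0.2552 + 1·0.1508
 = 0.126 + 0.1848 + 0.3276 + 0.522 + 0.2552 + 0.1508
 = 1.5664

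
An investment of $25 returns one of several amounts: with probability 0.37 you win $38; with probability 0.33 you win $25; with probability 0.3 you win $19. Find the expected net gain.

3.01

E[payout] = 38·0.37 + 25·0.33 + 19·0.3
 = 14.06 + 8.25 + 5.7
 = 28.01
Net = 28.01 - 25 = 3.01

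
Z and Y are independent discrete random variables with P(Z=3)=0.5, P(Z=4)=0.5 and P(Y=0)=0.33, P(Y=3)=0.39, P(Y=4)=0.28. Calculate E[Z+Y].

5.79

E[Z+Y] = Σ_z Σ_y (z+y) · P(Z=z)P(Y=y)
 = 3·0.165 + 6·0.195 + 7·0.14 + 4·0.165 + 7·0.195 + 8·0.14
 = 0.495 + 1.17 + 0.98 + 0.66 + 1.365 + 1.12
 = 5.79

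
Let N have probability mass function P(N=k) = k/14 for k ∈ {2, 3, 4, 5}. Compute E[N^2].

16

E[N^2] = Σ n^2·P(N=n)
 = 4·1/7 + 9·3/14 + 16·2/7 + 25·5/14
 = 4/7 + 27/14 + 32/7 + 125/14
 = 16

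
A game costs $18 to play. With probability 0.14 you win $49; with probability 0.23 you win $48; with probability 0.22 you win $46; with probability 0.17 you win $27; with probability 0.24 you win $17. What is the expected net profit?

E[payout] = 49·0.14 + 48·0.23 + 46·0.22 + 27·0.17 + 17·0.24
 = 6.86 + 11.04 + 10.12 + 4.59 + 4.08
 = 36.69
Net = 36.69 - 18 = 18.69

18.69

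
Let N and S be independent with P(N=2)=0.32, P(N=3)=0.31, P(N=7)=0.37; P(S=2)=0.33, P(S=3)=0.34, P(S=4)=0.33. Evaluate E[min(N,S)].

E[min(N,S)] = Σ_n Σ_s min(n,s) · P(N=n)P(S=s)
 = 2·0.1056 + 2·0.1088 + 2·0.1056 + 2·0.1023 + 3·0.1054 + 3·0.1023 + 2·0.1221 + 3·0.1258 + 4·0.1221
 = 0.2112 + 0.2176 + 0.2112 + 0.2046 + 0.3162 + 0.3069 + 0.2442 + 0.3774 + 0.4884
 = 2.5777

2.5777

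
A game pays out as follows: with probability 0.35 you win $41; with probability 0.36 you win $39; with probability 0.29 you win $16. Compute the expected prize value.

33.03

E[payout] = 41·0.35 + 39·0.36 + 16·0.29
 = 14.35 + 14.04 + 4.64
 = 33.03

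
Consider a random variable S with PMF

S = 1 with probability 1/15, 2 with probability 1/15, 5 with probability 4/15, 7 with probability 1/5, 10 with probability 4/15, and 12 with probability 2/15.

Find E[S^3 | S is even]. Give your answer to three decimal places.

P(S is even) = 1/15 + 4/15 + 2/15 = 7/15.
E[S^3 | S is even] = [8·1/15 + 1000·4/15 + 1728·2/15] / (7/15)
 = 2488/5 / (7/15)
 = 7464/7

1066.286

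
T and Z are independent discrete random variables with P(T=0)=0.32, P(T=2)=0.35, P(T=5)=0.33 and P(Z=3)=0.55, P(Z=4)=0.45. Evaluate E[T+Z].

5.8

E[T+Z] = Σ_t Σ_z (t+z) · P(T=t)P(Z=z)
 = 3·0.176 + 4·0.144 + 5·0.1925 + 6·0.1575 + 8·0.1815 + 9·0.1485
 = 0.528 + 0.576 + 0.9625 + 0.945 + 1.452 + 1.3365
 = 5.8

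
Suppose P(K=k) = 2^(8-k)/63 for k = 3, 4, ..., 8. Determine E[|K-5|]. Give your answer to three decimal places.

E[|K-5|] = Σ |k-5|·P(K=k)
 = 2·32/63 + 1·16/63 + 0·8/63 + 1·4/63 + 2·2/63 + 3·1/63
 = 64/63 + 16/63 + 0 + 4/63 + 4/63 + 1/21
 = 13/9

1.444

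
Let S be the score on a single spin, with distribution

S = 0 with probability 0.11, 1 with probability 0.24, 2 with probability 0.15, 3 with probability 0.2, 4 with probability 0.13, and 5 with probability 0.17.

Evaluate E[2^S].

10.31

E[2^S] = Σ 2^s·P(S=s)
 = 1·0.11 + 2·0.24 + 4·0.15 + 8·0.2 + 16·0.13 + 32·0.17
 = 0.11 + 0.48 + 0.6 + 1.6 + 2.08 + 5.44
 = 10.31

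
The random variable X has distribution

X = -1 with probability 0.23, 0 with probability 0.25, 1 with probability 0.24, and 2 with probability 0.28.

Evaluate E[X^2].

E[X^2] = Σ x^2·P(X=x)
 = 1·0.23 + 0·0.25 + 1·0.24 + 4·0.28
 = 0.23 + 0 + 0.24 + 1.12
 = 1.59

1.59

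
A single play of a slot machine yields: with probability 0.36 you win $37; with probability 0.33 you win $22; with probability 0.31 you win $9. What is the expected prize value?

E[payout] = 37·0.36 + 22·0.33 + 9·0.31
 = 13.32 + 7.26 + 2.79
 = 23.37

23.37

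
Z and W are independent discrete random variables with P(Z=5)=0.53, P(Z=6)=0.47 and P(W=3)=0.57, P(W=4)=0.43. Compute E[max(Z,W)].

E[max(Z,W)] = Σ_z Σ_w max(z,w) · P(Z=z)P(W=w)
 = 5·0.3021 + 5·0.2279 + 6·0.2679 + 6·0.2021
 = 1.5105 + 1.1395 + 1.6074 + 1.2126
 = 5.47

5.47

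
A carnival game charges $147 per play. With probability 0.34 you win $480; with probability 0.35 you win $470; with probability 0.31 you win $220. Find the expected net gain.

248.9

E[payout] = 480·0.34 + 470·0.35 + 220·0.31
 = 163.2 + 164.5 + 68.2
 = 395.9
Net = 395.9 - 147 = 248.9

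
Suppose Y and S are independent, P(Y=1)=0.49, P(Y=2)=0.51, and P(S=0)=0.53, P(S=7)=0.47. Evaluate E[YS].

E[YS] = Σ_y Σ_s ys · P(Y=y)P(S=s)
 = 0·0.2597 + 7·0.2303 + 0·0.2703 + 14·0.2397
 = 0 + 1.6121 + 0 + 3.3558
 = 4.9679

4.9679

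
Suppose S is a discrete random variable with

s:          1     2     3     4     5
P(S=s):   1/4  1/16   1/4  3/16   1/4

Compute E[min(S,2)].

1.75

E[min(S,2)] = Σ min(s,2)·P(S=s)
 = 1·1/4 + 2·1/16 + 2·1/4 + 2·3/16 + 2·1/4
 = 1/4 + 1/8 + 1/2 + 3/8 + 1/2
 = 7/4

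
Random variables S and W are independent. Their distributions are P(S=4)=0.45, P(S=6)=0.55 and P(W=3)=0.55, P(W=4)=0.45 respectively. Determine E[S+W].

E[S+W] = Σ_s Σ_w (s+w) · P(S=s)P(W=w)
 = 7·0.2475 + 8·0.2025 + 9·0.3025 + 10·0.2475
 = 1.7325 + 1.62 + 2.7225 + 2.475
 = 8.55

8.55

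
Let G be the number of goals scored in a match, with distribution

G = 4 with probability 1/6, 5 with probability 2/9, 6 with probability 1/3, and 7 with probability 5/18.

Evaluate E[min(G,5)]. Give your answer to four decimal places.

4.8333

E[min(G,5)] = Σ min(g,5)·P(G=g)
 = 4·1/6 + 5·2/9 + 5·1/3 + 5·5/18
 = 2/3 + 10/9 + 5/3 + 25/18
 = 29/6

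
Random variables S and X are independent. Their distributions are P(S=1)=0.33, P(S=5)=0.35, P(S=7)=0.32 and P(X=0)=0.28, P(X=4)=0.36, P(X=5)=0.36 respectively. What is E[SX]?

E[SX] = Σ_s Σ_x sx · P(S=s)P(X=x)
 = 0·0.0924 + 4·0.1188 + 5·0.1188 + 0·0.098 + 20·0.126 + 25·0.126 + 0·0.0896 + 28·0.1152 + 35·0.1152
 = 0 + 0.4752 + 0.594 + 0 + 2.52 + 3.15 + 0 + 3.2256 + 4.032
 = 13.9968

13.9968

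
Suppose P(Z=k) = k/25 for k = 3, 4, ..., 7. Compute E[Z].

5.4

E[Z] = Σ z·P(Z=z)
 = 3·3/25 + 4·4/25 + 5·1/5 + 6·6/25 + 7·7/25
 = 9/25 + 16/25 + 1 + 36/25 + 49/25
 = 27/5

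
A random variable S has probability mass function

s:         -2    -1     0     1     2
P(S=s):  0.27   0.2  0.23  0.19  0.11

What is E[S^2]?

E[S^2] = Σ s^2·P(S=s)
 = 4·0.27 + 1·0.2 + 0·0.23 + 1·0.19 + 4·0.11
 = 1.08 + 0.2 + 0 + 0.19 + 0.44
 = 1.91

1.91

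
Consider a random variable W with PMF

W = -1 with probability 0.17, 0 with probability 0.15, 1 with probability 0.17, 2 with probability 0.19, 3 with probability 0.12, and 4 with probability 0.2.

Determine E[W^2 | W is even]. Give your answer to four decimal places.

P(W is even) = 0.15 + 0.19 + 0.2 = 0.54.
E[W^2 | W is even] = [0·0.15 + 4·0.19 + 16·0.2] / 0.54
 = 3.96 / 0.54
 = 22/3

7.3333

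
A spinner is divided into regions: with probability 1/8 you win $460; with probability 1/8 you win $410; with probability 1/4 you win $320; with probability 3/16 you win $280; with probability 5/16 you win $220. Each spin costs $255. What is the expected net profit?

E[payout] = 460·1/8 + 410·1/8 + 320·1/4 + 280·3/16 + 220·5/16
 = 115/2 + 205/4 + 80 + 105/2 + 275/4
 = 310
Net = 310 - 255 = 55

55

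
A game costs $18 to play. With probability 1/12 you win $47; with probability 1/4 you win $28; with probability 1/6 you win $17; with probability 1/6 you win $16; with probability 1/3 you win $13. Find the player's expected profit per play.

E[payout] = 47·1/12 + 28·1/4 + 17·1/6 + 16·1/6 + 13·1/3
 = 47/12 + 7 + 17/6 + 8/3 + 13/3
 = 83/4
Net = 83/4 - 18 = 11/4

2.75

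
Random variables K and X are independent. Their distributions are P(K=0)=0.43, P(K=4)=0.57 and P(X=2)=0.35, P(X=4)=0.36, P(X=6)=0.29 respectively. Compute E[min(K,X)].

E[min(K,X)] = Σ_k Σ_x min(k,x) · P(K=k)P(X=x)
 = 0·0.1505 + 0·0.1548 + 0·0.1247 + 2·0.1995 + 4·0.2052 + 4·0.1653
 = 0 + 0 + 0 + 0.399 + 0.8208 + 0.6612
 = 1.881

1.881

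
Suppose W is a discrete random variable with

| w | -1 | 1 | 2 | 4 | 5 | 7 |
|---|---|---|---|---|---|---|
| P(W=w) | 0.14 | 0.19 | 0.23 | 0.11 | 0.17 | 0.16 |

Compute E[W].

2.92

E[W] = Σ w·P(W=w)
 = (-1)·0.14 + 1·0.19 + 2·0.23 + 4·0.11 + 5·0.17 + 7·0.16
 = (-0.14) + 0.19 + 0.46 + 0.44 + 0.85 + 1.12
 = 2.92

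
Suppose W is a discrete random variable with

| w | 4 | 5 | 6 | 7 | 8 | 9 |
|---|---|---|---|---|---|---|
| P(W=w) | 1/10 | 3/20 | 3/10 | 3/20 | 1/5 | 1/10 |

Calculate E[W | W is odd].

P(W is odd) = 3/20 + 3/20 + 1/10 = 2/5.
E[W | W is odd] = [5·3/20 + 7·3/20 + 9·1/10] / (2/5)
 = 27/10 / (2/5)
 = 27/4

6.75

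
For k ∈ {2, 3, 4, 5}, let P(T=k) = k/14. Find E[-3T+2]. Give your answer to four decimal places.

-9.5714

E[-3T+2] = Σ (-3t+2)·P(T=t)
 = (-4)·1/7 + (-7)·3/14 + (-10)·2/7 + (-13)·5/14
 = (-4/7) + (-3/2) + (-20/7) + (-65/14)
 = -67/7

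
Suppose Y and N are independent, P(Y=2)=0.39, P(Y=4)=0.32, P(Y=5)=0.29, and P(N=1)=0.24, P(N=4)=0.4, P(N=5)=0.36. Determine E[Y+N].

E[Y+N] = Σ_y Σ_n (y+n) · P(Y=y)P(N=n)
 = 3·0.0936 + 6·0.156 + 7·0.1404 + 5·0.0768 + 8·0.128 + 9·0.1152 + 6·0.0696 + 9·0.116 + 10·0.1044
 = 0.2808 + 0.936 + 0.9828 + 0.384 + 1.024 + 1.0368 + 0.4176 + 1.044 + 1.044
 = 7.15

7.15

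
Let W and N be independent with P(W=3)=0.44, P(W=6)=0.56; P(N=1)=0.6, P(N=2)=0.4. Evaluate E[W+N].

6.08

E[W+N] = Σ_w Σ_n (w+n) · P(W=w)P(N=n)
 = 4·0.264 + 5·0.176 + 7·0.336 + 8·0.224
 = 1.056 + 0.88 + 2.352 + 1.792
 = 6.08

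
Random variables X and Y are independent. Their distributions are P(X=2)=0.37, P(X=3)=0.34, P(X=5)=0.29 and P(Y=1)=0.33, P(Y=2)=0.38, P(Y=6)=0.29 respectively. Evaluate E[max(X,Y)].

4.0191

E[max(X,Y)] = Σ_x Σ_y max(x,y) · P(X=x)P(Y=y)
 = 2·0.1221 + 2·0.1406 + 6·0.1073 + 3·0.1122 + 3·0.1292 + 6·0.0986 + 5·0.0957 + 5·0.1102 + 6·0.0841
 = 0.2442 + 0.2812 + 0.6438 + 0.3366 + 0.3876 + 0.5916 + 0.4785 + 0.551 + 0.5046
 = 4.0191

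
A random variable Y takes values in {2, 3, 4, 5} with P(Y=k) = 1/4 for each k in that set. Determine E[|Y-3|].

E[|Y-3|] = Σ |y-3|·P(Y=y)
 = 1·1/4 + 0·1/4 + 1·1/4 + 2·1/4
 = 1/4 + 0 + 1/4 + 1/2
 = 1

1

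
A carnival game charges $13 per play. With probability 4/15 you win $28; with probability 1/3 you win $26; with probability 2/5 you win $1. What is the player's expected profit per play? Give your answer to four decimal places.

3.5333

E[payout] = 28·4/15 + 26·1/3 + 1·2/5
 = 112/15 + 26/3 + 2/5
 = 248/15
Net = 248/15 - 13 = 53/15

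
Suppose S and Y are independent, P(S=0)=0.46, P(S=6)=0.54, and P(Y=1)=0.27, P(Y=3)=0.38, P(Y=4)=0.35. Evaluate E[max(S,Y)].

E[max(S,Y)] = Σ_s Σ_y max(s,y) · P(S=s)P(Y=y)
 = 1·0.1242 + 3·0.1748 + 4·0.161 + 6·0.1458 + 6·0.2052 + 6·0.189
 = 0.1242 + 0.5244 + 0.644 + 0.8748 + 1.2312 + 1.134
 = 4.5326

4.5326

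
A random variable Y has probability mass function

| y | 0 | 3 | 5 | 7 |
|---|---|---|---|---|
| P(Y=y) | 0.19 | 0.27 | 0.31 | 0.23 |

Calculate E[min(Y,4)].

2.97

E[min(Y,4)] = Σ min(y,4)·P(Y=y)
 = 0·0.19 + 3·0.27 + 4·0.31 + 4·0.23
 = 0 + 0.81 + 1.24 + 0.92
 = 2.97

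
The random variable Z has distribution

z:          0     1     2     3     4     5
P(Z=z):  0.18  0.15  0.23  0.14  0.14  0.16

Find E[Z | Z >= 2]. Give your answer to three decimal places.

3.343

P(Z >= 2) = 0.23 + 0.14 + 0.14 + 0.16 = 0.67.
E[Z | Z >= 2] = [2·0.23 + 3·0.14 + 4·0.14 + 5·0.16] / 0.67
 = 2.24 / 0.67
 = 224/67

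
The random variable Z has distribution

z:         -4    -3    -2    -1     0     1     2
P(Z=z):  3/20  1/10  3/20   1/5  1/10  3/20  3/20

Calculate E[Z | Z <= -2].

-3

P(Z <= -2) = 3/20 + 1/10 + 3/20 = 2/5.
E[Z | Z <= -2] = [(-4)·3/20 + (-3)·1/10 + (-2)·3/20] / (2/5)
 = -6/5 / (2/5)
 = -3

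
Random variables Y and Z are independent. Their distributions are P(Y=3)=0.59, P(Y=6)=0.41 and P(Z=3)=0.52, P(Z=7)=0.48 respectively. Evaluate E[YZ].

E[YZ] = Σ_y Σ_z yz · P(Y=y)P(Z=z)
 = 9·0.3068 + 21·0.2832 + 18·0.2132 + 42·0.1968
 = 2.7612 + 5.9472 + 3.8376 + 8.2656
 = 20.8116

20.8116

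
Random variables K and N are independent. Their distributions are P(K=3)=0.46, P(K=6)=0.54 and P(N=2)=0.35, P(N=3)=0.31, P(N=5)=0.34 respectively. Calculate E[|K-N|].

E[|K-N|] = Σ_k Σ_n |k-n| · P(K=k)P(N=n)
 = 1·0.161 + 0·0.1426 + 2·0.1564 + 4·0.189 + 3·0.1674 + 1·0.1836
 = 0.161 + 0 + 0.3128 + 0.756 + 0.5022 + 0.1836
 = 1.9156

1.9156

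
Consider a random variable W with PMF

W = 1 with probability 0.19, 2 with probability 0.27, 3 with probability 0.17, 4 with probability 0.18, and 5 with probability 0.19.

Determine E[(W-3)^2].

1.97

E[(W-3)^2] = Σ (w-3)^2·P(W=w)
 = 4·0.19 + 1·0.27 + 0·0.17 + 1·0.18 + 4·0.19
 = 0.76 + 0.27 + 0 + 0.18 + 0.76
 = 1.97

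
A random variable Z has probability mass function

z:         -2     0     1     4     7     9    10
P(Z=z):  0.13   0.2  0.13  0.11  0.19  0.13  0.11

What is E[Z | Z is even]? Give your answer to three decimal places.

2.327

P(Z is even) = 0.13 + 0.2 + 0.11 + 0.11 = 0.55.
E[Z | Z is even] = [(-2)·0.13 + 0·0.2 + 4·0.11 + 10·0.11] / 0.55
 = 1.28 / 0.55
 = 128/55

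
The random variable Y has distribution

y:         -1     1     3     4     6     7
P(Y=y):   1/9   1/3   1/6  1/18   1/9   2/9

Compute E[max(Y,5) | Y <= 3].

P(Y <= 3) = 1/9 + 1/3 + 1/6 = 11/18.
E[max(Y,5) | Y <= 3] = [5·1/9 + 5·1/3 + 5·1/6] / (11/18)
 = 55/18 / (11/18)
 = 5

5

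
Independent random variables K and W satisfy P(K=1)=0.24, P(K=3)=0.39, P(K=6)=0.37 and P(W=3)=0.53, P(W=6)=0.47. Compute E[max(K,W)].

4.9983

E[max(K,W)] = Σ_k Σ_w max(k,w) · P(K=k)P(W=w)
 = 3·0.1272 + 6·0.1128 + 3·0.2067 + 6·0.1833 + 6·0.1961 + 6·0.1739
 = 0.3816 + 0.6768 + 0.6201 + 1.0998 + 1.1766 + 1.0434
 = 4.9983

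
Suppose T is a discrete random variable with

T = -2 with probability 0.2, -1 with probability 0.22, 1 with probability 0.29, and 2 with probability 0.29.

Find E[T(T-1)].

2.22

E[T(T-1)] = Σ t(t-1)·P(T=t)
 = 6·0.2 + 2·0.22 + 0·0.29 + 2·0.29
 = 1.2 + 0.44 + 0 + 0.58
 = 2.22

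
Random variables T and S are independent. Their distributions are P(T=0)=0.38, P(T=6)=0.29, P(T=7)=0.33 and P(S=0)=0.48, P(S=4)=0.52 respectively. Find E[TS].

8.424

E[TS] = Σ_t Σ_s ts · P(T=t)P(S=s)
 = 0·0.1824 + 0·0.1976 + 0·0.1392 + 24·0.1508 + 0·0.1584 + 28·0.1716
 = 0 + 0 + 0 + 3.6192 + 0 + 4.8048
 = 8.424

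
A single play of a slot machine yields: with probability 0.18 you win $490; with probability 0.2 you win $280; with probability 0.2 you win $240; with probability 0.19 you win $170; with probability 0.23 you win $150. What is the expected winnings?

E[payout] = 490·0.18 + 280·0.2 + 240·0.2 + 170·0.19 + 150·0.23
 = 88.2 + 56 + 48 + 32.3 + 34.5
 = 259

259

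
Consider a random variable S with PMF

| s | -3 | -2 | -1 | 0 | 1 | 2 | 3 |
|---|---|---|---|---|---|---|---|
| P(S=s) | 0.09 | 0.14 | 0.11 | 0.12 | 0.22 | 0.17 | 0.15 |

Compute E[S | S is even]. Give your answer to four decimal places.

P(S is even) = 0.14 + 0.12 + 0.17 = 0.43.
E[S | S is even] = [(-2)·0.14 + 0·0.12 + 2·0.17] / 0.43
 = 0.06 / 0.43
 = 6/43

0.1395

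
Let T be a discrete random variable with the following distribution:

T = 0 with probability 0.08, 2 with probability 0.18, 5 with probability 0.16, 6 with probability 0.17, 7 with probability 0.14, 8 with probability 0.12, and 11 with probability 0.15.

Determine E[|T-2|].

E[|T-2|] = Σ |t-2|·P(T=t)
 = 2·0.08 + 0·0.18 + 3·0.16 + 4·0.17 + 5·0.14 + 6·0.12 + 9·0.15
 = 0.16 + 0 + 0.48 + 0.68 + 0.7 + 0.72 + 1.35
 = 4.09

4.09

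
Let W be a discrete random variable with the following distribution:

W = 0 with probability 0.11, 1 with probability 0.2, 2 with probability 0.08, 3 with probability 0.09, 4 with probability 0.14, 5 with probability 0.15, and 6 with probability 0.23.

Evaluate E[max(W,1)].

E[max(W,1)] = Σ max(w,1)·P(W=w)
 = 1·0.11 + 1·0.2 + 2·0.08 + 3·0.09 + 4·0.14 + 5·0.15 + 6·0.23
 = 0.11 + 0.2 + 0.16 + 0.27 + 0.56 + 0.75 + 1.38
 = 3.43

3.43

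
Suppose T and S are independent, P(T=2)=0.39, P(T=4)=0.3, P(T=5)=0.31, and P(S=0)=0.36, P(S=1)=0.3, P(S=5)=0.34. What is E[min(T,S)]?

E[min(T,S)] = Σ_t Σ_s min(t,s) · P(T=t)P(S=s)
 = 0·0.1404 + 1·0.117 + 2·0.1326 + 0·0.108 + 1·0.09 + 4·0.102 + 0·0.1116 + 1·0.093 + 5·0.1054
 = 0 + 0.117 + 0.2652 + 0 + 0.09 + 0.408 + 0 + 0.093 + 0.527
 = 1.5002

1.5002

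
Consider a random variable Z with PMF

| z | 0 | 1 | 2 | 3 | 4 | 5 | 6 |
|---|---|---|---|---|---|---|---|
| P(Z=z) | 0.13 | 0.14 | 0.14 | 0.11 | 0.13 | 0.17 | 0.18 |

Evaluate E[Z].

E[Z] = Σ z·P(Z=z)
 = 0·0.13 + 1·0.14 + 2·0.14 + 3·0.11 + 4·0.13 + 5·0.17 + 6·0.18
 = 0 + 0.14 + 0.28 + 0.33 + 0.52 + 0.85 + 1.08
 = 3.2

3.2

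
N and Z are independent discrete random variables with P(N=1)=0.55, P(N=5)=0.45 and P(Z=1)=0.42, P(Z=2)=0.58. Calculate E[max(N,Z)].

E[max(N,Z)] = Σ_n Σ_z max(n,z) · P(N=n)P(Z=z)
 = 1·0.231 + 2·0.319 + 5·0.189 + 5·0.261
 = 0.231 + 0.638 + 0.945 + 1.305
 = 3.119

3.119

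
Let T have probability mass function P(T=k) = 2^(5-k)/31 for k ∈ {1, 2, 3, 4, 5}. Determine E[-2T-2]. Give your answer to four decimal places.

E[-2T-2] = Σ (-2t-2)·P(T=t)
 = (-4)·16/31 + (-6)·8/31 + (-8)·4/31 + (-10)·2/31 + (-12)·1/31
 = (-64/31) + (-48/31) + (-32/31) + (-20/31) + (-12/31)
 = -176/31

-5.6774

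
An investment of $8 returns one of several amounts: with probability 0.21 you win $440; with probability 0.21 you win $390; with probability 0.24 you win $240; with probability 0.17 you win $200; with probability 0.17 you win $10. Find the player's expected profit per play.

259.6

E[payout] = 440·0.21 + 390·0.21 + 240·0.24 + 200·0.17 + 10·0.17
 = 92.4 + 81.9 + 57.6 + 34 + 1.7
 = 267.6
Net = 267.6 - 8 = 259.6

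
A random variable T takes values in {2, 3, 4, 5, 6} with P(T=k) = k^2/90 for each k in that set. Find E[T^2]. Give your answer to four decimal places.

E[T^2] = Σ t^2·P(T=t)
 = 4·2/45 + 9·1/10 + 16·8/45 + 25·5/18 + 36·2/5
 = 8/45 + 9/10 + 128/45 + 125/18 + 72/5
 = 379/15

25.2667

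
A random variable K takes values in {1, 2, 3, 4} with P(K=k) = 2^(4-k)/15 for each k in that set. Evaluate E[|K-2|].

0.8

E[|K-2|] = Σ |k-2|·P(K=k)
 = 1·8/15 + 0·4/15 + 1·2/15 + 2·1/15
 = 8/15 + 0 + 2/15 + 2/15
 = 4/5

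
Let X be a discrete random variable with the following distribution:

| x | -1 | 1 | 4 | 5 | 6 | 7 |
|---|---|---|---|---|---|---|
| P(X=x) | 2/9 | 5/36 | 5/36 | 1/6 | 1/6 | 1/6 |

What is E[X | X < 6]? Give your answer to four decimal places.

1.9583

P(X < 6) = 2/9 + 5/36 + 5/36 + 1/6 = 2/3.
E[X | X < 6] = [(-1)·2/9 + 1·5/36 + 4·5/36 + 5·1/6] / (2/3)
 = 47/36 / (2/3)
 = 47/24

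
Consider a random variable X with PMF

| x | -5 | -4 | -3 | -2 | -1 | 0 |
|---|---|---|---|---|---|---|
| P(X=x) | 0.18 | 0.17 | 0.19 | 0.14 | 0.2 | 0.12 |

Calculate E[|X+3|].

E[|X+3|] = Σ |x+3|·P(X=x)
 = 2·0.18 + 1·0.17 + 0·0.19 + 1·0.14 + 2·0.2 + 3·0.12
 = 0.36 + 0.17 + 0 + 0.14 + 0.4 + 0.36
 = 1.43

1.43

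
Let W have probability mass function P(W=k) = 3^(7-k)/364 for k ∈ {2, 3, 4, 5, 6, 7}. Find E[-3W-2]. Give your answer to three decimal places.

E[-3W-2] = Σ (-3w-2)·P(W=w)
 = (-8)·243/364 + (-11)·81/364 + (-14)·27/364 + (-17)·9/364 + (-20)·3/364 + (-23)·1/364
 = (-486/91) + (-891/364) + (-27/26) + (-153/364) + (-15/91) + (-23/364)
 = -3449/364

-9.475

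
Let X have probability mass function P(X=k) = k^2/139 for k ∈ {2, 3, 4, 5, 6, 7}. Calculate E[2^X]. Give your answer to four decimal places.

69.9281

E[2^X] = Σ 2^x·P(X=x)
 = 4·4/139 + 8·9/139 + 16·16/139 + 32·25/139 + 64·36/139 + 128·49/139
 = 16/139 + 72/139 + 256/139 + 800/139 + 2304/139 + 6272/139
 = 9720/139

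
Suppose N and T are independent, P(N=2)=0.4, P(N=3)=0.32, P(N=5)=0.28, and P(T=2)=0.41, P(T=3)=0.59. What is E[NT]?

8.1844

E[NT] = Σ_n Σ_t nt · P(N=n)P(T=t)
 = 4·0.164 + 6·0.236 + 6·0.1312 + 9·0.1888 + 10·0.1148 + 15·0.1652
 = 0.656 + 1.416 + 0.7872 + 1.6992 + 1.148 + 2.478
 = 8.1844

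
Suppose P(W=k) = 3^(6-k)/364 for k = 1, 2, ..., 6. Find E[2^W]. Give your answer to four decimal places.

E[2^W] = Σ 2^w·P(W=w)
 = 2·243/364 + 4·81/364 + 8·27/364 + 16·9/364 + 32·3/364 + 64·1/364
 = 243/182 + 81/91 + 54/91 + 36/91 + 24/91 + 16/91
 = 95/26

3.6538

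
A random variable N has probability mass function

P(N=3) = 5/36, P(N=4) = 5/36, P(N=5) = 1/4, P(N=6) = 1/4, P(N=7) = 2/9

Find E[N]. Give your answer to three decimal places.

5.278

E[N] = Σ n·P(N=n)
 = 3·5/36 + 4·5/36 + 5·1/4 + 6·1/4 + 7·2/9
 = 5/12 + 5/9 + 5/4 + 3/2 + 14/9
 = 95/18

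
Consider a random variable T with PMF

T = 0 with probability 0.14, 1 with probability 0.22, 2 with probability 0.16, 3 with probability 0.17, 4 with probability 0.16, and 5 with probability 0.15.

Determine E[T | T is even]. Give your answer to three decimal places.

P(T is even) = 0.14 + 0.16 + 0.16 = 0.46.
E[T | T is even] = [0·0.14 + 2·0.16 + 4·0.16] / 0.46
 = 0.96 / 0.46
 = 48/23

2.087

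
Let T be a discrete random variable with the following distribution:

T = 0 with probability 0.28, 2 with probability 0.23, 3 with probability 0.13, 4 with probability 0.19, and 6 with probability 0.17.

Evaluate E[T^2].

11.25

E[T^2] = Σ t^2·P(T=t)
 = 0·0.28 + 4·0.23 + 9·0.13 + 16·0.19 + 36·0.17
 = 0 + 0.92 + 1.17 + 3.04 + 6.12
 = 11.25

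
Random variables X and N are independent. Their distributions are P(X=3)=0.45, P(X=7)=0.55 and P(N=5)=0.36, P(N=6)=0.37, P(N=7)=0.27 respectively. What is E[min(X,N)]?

4.6005

E[min(X,N)] = Σ_x Σ_n min(x,n) · P(X=x)P(N=n)
 = 3·0.162 + 3·0.1665 + 3·0.1215 + 5·0.198 + 6·0.2035 + 7·0.1485
 = 0.486 + 0.4995 + 0.3645 + 0.99 + 1.221 + 1.0395
 = 4.6005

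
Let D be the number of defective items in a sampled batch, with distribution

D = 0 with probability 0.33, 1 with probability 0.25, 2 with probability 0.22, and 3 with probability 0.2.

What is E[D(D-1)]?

1.64

E[D(D-1)] = Σ d(d-1)·P(D=d)
 = 0·0.33 + 0·0.25 + 2·0.22 + 6·0.2
 = 0 + 0 + 0.44 + 1.2
 = 1.64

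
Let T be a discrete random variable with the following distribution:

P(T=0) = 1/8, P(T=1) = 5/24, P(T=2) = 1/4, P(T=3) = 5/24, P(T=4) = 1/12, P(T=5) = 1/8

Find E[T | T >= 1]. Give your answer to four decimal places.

2.6190

P(T >= 1) = 5/24 + 1/4 + 5/24 + 1/12 + 1/8 = 7/8.
E[T | T >= 1] = [1·5/24 + 2·1/4 + 3·5/24 + 4·1/12 + 5·1/8] / (7/8)
 = 55/24 / (7/8)
 = 55/21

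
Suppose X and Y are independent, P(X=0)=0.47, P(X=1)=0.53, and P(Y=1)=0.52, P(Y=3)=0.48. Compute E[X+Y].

E[X+Y] = Σ_x Σ_y (x+y) · P(X=x)P(Y=y)
 = 1·0.2444 + 3·0.2256 + 2·0.2756 + 4·0.2544
 = 0.2444 + 0.6768 + 0.5512 + 1.0176
 = 2.49

2.49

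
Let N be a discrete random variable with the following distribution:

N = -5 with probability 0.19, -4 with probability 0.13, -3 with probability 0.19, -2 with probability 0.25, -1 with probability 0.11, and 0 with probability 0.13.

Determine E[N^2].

9.65

E[N^2] = Σ n^2·P(N=n)
 = 25·0.19 + 16·0.13 + 9·0.19 + 4·0.25 + 1·0.11 + 0·0.13
 = 4.75 + 2.08 + 1.71 + 1 + 0.11 + 0
 = 9.65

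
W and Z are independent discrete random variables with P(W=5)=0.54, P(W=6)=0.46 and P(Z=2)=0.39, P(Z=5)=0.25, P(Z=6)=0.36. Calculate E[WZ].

E[WZ] = Σ_w Σ_z wz · P(W=w)P(Z=z)
 = 10·0.2106 + 25·0.135 + 30·0.1944 + 12·0.1794 + 30·0.115 + 36·0.1656
 = 2.106 + 3.375 + 5.832 + 2.1528 + 3.45 + 5.9616
 = 22.8774

22.8774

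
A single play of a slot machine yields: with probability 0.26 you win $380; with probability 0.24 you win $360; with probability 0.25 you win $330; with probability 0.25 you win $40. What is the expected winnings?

277.7

E[payout] = 380·0.26 + 360·0.24 + 330·0.25 + 40·0.25
 = 98.8 + 86.4 + 82.5 + 10
 = 277.7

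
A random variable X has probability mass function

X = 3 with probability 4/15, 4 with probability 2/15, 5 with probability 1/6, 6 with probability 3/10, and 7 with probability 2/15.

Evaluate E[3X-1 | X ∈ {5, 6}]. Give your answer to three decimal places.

15.929

P(X ∈ {5, 6}) = 1/6 + 3/10 = 7/15.
E[3X-1 | X ∈ {5, 6}] = [14·1/6 + 17·3/10] / (7/15)
 = 223/30 / (7/15)
 = 223/14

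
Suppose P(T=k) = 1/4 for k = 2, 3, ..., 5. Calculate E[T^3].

56

E[T^3] = Σ t^3·P(T=t)
 = 8·1/4 + 27·1/4 + 64·1/4 + 125·1/4
 = 2 + 27/4 + 16 + 125/4
 = 56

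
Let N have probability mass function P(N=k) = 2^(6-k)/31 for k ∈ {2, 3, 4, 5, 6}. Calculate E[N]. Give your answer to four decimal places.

2.8387

E[N] = Σ n·P(N=n)
 = 2·16/31 + 3·8/31 + 4·4/31 + 5·2/31 + 6·1/31
 = 32/31 + 24/31 + 16/31 + 10/31 + 6/31
 = 88/31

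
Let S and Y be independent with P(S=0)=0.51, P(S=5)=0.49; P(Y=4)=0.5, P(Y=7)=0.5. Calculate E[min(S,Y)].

2.205

E[min(S,Y)] = Σ_s Σ_y min(s,y) · P(S=s)P(Y=y)
 = 0·0.255 + 0·0.255 + 4·0.245 + 5·0.245
 = 0 + 0 + 0.98 + 1.225
 = 2.205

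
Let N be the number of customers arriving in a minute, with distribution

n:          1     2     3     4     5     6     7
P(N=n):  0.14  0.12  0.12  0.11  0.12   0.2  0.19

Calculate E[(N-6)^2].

E[(N-6)^2] = Σ (n-6)^2·P(N=n)
 = 25·0.14 + 16·0.12 + 9·0.12 + 4·0.11 + 1·0.12 + 0·0.2 + 1·0.19
 = 3.5 + 1.92 + 1.08 + 0.44 + 0.12 + 0 + 0.19
 = 7.25

7.25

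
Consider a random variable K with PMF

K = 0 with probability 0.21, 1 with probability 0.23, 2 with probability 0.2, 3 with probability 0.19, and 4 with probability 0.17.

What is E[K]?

E[K] = Σ k·P(K=k)
 = 0·0.21 + 1·0.23 + 2·0.2 + 3·0.19 + 4·0.17
 = 0 + 0.23 + 0.4 + 0.57 + 0.68
 = 1.88

1.88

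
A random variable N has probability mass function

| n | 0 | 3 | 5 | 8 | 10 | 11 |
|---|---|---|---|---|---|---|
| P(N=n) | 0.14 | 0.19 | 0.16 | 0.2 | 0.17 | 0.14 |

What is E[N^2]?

52.45

E[N^2] = Σ n^2·P(N=n)
 = 0·0.14 + 9·0.19 + 25·0.16 + 64·0.2 + 100·0.17 + 121·0.14
 = 0 + 1.71 + 4 + 12.8 + 17 + 16.94
 = 52.45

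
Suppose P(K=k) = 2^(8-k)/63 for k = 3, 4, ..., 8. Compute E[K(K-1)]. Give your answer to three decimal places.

E[K(K-1)] = Σ k(k-1)·P(K=k)
 = 6·32/63 + 12·16/63 + 20·8/63 + 30·4/63 + 42·2/63 + 56·1/63
 = 64/21 + 64/21 + 160/63 + 40/21 + 4/3 + 8/9
 = 268/21

12.762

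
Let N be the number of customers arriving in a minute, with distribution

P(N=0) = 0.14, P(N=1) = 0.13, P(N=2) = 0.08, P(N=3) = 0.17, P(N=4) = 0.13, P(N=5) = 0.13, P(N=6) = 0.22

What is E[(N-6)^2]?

11.75

E[(N-6)^2] = Σ (n-6)^2·P(N=n)
 = 36·0.14 + 25·0.13 + 16·0.08 + 9·0.17 + 4·0.13 + 1·0.13 + 0·0.22
 = 5.04 + 3.25 + 1.28 + 1.53 + 0.52 + 0.13 + 0
 = 11.75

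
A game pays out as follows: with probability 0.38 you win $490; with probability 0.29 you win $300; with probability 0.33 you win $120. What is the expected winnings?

E[payout] = 490·0.38 + 300·0.29 + 120·0.33
 = 186.2 + 87 + 39.6
 = 312.8

312.8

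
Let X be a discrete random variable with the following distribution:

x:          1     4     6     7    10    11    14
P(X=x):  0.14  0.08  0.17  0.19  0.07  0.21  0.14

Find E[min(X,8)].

E[min(X,8)] = Σ min(x,8)·P(X=x)
 = 1·0.14 + 4·0.08 + 6·0.17 + 7·0.19 + 8·0.07 + 8·0.21 + 8·0.14
 = 0.14 + 0.32 + 1.02 + 1.33 + 0.56 + 1.68 + 1.12
 = 6.17

6.17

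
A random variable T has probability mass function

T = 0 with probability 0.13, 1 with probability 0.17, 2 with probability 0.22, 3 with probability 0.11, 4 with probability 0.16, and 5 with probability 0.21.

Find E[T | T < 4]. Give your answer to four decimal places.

1.4921

P(T < 4) = 0.13 + 0.17 + 0.22 + 0.11 = 0.63.
E[T | T < 4] = [0·0.13 + 1·0.17 + 2·0.22 + 3·0.11] / 0.63
 = 0.94 / 0.63
 = 94/63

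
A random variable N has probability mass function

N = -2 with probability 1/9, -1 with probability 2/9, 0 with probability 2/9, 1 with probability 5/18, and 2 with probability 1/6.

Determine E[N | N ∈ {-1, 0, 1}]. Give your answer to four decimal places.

0.0769

P(N ∈ {-1, 0, 1}) = 2/9 + 2/9 + 5/18 = 13/18.
E[N | N ∈ {-1, 0, 1}] = [(-1)·2/9 + 0·2/9 + 1·5/18] / (13/18)
 = 1/18 / (13/18)
 = 1/13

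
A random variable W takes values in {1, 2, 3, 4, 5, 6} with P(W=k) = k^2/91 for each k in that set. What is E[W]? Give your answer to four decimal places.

4.8462

E[W] = Σ w·P(W=w)
 = 1·1/91 + 2·4/91 + 3·9/91 + 4·16/91 + 5·25/91 + 6·36/91
 = 1/91 + 8/91 + 27/91 + 64/91 + 125/91 + 216/91
 = 63/13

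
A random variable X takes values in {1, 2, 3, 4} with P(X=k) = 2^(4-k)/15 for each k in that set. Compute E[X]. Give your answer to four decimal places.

1.7333

E[X] = Σ x·P(X=x)
 = 1·8/15 + 2·4/15 + 3·2/15 + 4·1/15
 = 8/15 + 8/15 + 2/5 + 4/15
 = 26/15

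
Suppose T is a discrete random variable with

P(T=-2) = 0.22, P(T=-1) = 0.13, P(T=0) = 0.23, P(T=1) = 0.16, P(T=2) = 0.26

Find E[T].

E[T] = Σ t·P(T=t)
 = (-2)·0.22 + (-1)·0.13 + 0·0.23 + 1·0.16 + 2·0.26
 = (-0.44) + (-0.13) + 0 + 0.16 + 0.52
 = 0.11

0.11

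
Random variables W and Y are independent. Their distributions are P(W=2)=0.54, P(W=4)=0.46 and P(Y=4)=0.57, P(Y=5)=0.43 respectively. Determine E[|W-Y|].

1.51

E[|W-Y|] = Σ_w Σ_y |w-y| · P(W=w)P(Y=y)
 = 2·0.3078 + 3·0.2322 + 0·0.2622 + 1·0.1978
 = 0.6156 + 0.6966 + 0 + 0.1978
 = 1.51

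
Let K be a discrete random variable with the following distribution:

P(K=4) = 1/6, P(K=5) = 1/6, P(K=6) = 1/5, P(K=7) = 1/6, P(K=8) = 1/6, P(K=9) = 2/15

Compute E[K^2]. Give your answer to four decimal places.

E[K^2] = Σ k^2·P(K=k)
 = 16·1/6 + 25·1/6 + 36·1/5 + 49·1/6 + 64·1/6 + 81·2/15
 = 8/3 + 25/6 + 36/5 + 49/6 + 32/3 + 54/5
 = 131/3

43.6667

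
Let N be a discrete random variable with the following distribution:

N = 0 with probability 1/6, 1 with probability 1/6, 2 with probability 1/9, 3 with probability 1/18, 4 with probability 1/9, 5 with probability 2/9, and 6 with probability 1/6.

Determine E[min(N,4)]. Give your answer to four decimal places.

2.5556

E[min(N,4)] = Σ min(n,4)·P(N=n)
 = 0·1/6 + 1·1/6 + 2·1/9 + 3·1/18 + 4·1/9 + 4·2/9 + 4·1/6
 = 0 + 1/6 + 2/9 + 1/6 + 4/9 + 8/9 + 2/3
 = 23/9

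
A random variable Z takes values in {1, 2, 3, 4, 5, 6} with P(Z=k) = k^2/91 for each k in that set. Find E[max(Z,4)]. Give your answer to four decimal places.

E[max(Z,4)] = Σ max(z,4)·P(Z=z)
 = 4·1/91 + 4·4/91 + 4·9/91 + 4·16/91 + 5·25/91 + 6·36/91
 = 4/91 + 16/91 + 36/91 + 64/91 + 125/91 + 216/91
 = 461/91

5.0659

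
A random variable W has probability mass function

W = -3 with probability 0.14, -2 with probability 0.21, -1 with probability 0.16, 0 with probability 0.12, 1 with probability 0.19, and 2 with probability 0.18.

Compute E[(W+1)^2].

3.27

E[(W+1)^2] = Σ (w+1)^2·P(W=w)
 = 4·0.14 + 1·0.21 + 0·0.16 + 1·0.12 + 4·0.19 + 9·0.18
 = 0.56 + 0.21 + 0 + 0.12 + 0.76 + 1.62
 = 3.27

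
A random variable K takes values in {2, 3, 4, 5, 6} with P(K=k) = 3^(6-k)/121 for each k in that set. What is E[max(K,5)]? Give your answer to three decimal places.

5.008

E[max(K,5)] = Σ max(k,5)·P(K=k)
 = 5·81/121 + 5·27/121 + 5·9/121 + 5·3/121 + 6·1/121
 = 405/121 + 135/121 + 45/121 + 15/121 + 6/121
 = 606/121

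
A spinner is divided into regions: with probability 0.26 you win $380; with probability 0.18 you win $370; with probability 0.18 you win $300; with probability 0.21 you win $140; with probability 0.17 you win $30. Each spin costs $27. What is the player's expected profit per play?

E[payout] = 380·0.26 + 370·0.18 + 300·0.18 + 140·0.21 + 30·0.17
 = 98.8 + 66.6 + 54 + 29.4 + 5.1
 = 253.9
Net = 253.9 - 27 = 226.9

226.9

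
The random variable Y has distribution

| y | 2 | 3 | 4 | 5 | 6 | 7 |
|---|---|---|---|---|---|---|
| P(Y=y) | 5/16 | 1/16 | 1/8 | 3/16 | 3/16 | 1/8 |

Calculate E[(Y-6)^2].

6.375

E[(Y-6)^2] = Σ (y-6)^2·P(Y=y)
 = 16·5/16 + 9·1/16 + 4·1/8 + 1·3/16 + 0·3/16 + 1·1/8
 = 5 + 9/16 + 1/2 + 3/16 + 0 + 1/8
 = 51/8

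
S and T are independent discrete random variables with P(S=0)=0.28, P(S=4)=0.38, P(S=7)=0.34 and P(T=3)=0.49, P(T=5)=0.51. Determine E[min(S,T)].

2.7006

E[min(S,T)] = Σ_s Σ_t min(s,t) · P(S=s)P(T=t)
 = 0·0.1372 + 0·0.1428 + 3·0.1862 + 4·0.1938 + 3·0.1666 + 5·0.1734
 = 0 + 0 + 0.5586 + 0.7752 + 0.4998 + 0.867
 = 2.7006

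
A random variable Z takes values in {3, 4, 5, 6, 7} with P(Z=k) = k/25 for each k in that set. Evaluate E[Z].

5.4

E[Z] = Σ z·P(Z=z)
 = 3·3/25 + 4·4/25 + 5·1/5 + 6·6/25 + 7·7/25
 = 9/25 + 16/25 + 1 + 36/25 + 49/25
 = 27/5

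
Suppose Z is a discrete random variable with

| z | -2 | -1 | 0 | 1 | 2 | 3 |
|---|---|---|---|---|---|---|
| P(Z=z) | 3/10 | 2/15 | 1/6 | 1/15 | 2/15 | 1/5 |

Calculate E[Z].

0.2

E[Z] = Σ z·P(Z=z)
 = (-2)·3/10 + (-1)·2/15 + 0·1/6 + 1·1/15 + 2·2/15 + 3·1/5
 = (-3/5) + (-2/15) + 0 + 1/15 + 4/15 + 3/5
 = 1/5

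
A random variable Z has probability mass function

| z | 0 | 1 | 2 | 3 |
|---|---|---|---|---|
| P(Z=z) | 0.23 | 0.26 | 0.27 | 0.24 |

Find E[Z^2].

E[Z^2] = Σ z^2·P(Z=z)
 = 0·0.23 + 1·0.26 + 4·0.27 + 9·0.24
 = 0 + 0.26 + 1.08 + 2.16
 = 3.5

3.5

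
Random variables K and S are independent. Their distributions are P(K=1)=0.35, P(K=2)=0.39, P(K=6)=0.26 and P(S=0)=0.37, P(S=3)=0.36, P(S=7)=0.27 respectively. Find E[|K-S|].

2.8322

E[|K-S|] = Σ_k Σ_s |k-s| · P(K=k)P(S=s)
 = 1·0.1295 + 2·0.126 + 6·0.0945 + 2·0.1443 + 1·0.1404 + 5·0.1053 + 6·0.0962 + 3·0.0936 + 1·0.0702
 = 0.1295 + 0.252 + 0.567 + 0.2886 + 0.1404 + 0.5265 + 0.5772 + 0.2808 + 0.0702
 = 2.8322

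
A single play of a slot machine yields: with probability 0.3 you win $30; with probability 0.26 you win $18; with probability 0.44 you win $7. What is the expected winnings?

16.76

E[payout] = 30·0.3 + 18·0.26 + 7·0.44
 = 9 + 4.68 + 3.08
 = 16.76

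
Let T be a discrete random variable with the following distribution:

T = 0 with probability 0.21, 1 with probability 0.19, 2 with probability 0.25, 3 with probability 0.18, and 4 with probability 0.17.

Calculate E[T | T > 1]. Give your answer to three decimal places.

P(T > 1) = 0.25 + 0.18 + 0.17 = 0.6.
E[T | T > 1] = [2·0.25 + 3·0.18 + 4·0.17] / 0.6
 = 1.72 / 0.6
 = 43/15

2.867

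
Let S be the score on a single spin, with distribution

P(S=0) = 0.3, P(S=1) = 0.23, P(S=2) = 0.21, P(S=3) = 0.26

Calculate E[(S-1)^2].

E[(S-1)^2] = Σ (s-1)^2·P(S=s)
 = 1·0.3 + 0·0.23 + 1·0.21 + 4·0.26
 = 0.3 + 0 + 0.21 + 1.04
 = 1.55

1.55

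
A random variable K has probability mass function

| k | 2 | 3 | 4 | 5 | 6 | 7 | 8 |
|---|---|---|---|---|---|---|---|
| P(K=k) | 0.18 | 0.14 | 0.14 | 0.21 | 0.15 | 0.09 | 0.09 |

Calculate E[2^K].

E[2^K] = Σ 2^k·P(K=k)
 = 4·0.18 + 8·0.14 + 16·0.14 + 32·0.21 + 64·0.15 + 128·0.09 + 256·0.09
 = 0.72 + 1.12 + 2.24 + 6.72 + 9.6 + 11.52 + 23.04
 = 54.96

54.96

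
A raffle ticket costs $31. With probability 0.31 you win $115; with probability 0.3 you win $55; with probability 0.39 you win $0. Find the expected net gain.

21.15

E[payout] = 115·0.31 + 55·0.3 + 0·0.39
 = 35.65 + 16.5 + 0
 = 52.15
Net = 52.15 - 31 = 21.15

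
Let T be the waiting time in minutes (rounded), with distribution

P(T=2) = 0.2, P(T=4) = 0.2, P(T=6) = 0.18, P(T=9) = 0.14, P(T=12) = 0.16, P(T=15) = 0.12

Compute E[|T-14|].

6.98

E[|T-14|] = Σ |t-14|·P(T=t)
 = 12·0.2 + 10·0.2 + 8·0.18 + 5·0.14 + 2·0.16 + 1·0.12
 = 2.4 + 2 + 1.44 + 0.7 + 0.32 + 0.12
 = 6.98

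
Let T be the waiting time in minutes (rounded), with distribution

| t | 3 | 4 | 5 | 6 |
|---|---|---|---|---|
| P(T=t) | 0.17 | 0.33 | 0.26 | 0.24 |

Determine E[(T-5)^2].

1.25

E[(T-5)^2] = Σ (t-5)^2·P(T=t)
 = 4·0.17 + 1·0.33 + 0·0.26 + 1·0.24
 = 0.68 + 0.33 + 0 + 0.24
 = 1.25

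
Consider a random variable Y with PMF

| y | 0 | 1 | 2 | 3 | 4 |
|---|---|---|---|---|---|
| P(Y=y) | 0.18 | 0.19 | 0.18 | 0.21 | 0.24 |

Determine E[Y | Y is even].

P(Y is even) = 0.18 + 0.18 + 0.24 = 0.6.
E[Y | Y is even] = [0·0.18 + 2·0.18 + 4·0.24] / 0.6
 = 1.32 / 0.6
 = 11/5

2.2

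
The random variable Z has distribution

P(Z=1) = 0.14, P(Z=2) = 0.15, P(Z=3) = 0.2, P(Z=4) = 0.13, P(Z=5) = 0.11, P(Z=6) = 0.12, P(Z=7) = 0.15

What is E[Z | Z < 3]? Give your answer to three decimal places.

1.517

P(Z < 3) = 0.14 + 0.15 = 0.29.
E[Z | Z < 3] = [1·0.14 + 2·0.15] / 0.29
 = 0.44 / 0.29
 = 44/29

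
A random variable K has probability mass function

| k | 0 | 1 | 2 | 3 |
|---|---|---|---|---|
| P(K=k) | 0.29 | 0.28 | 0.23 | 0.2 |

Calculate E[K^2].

3

E[K^2] = Σ k^2·P(K=k)
 = 0·0.29 + 1·0.28 + 4·0.23 + 9·0.2
 = 0 + 0.28 + 0.92 + 1.8
 = 3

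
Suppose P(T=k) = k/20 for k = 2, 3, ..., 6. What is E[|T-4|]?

E[|T-4|] = Σ |t-4|·P(T=t)
 = 2·1/10 + 1·3/20 + 0·1/5 + 1·1/4 + 2·3/10
 = 1/5 + 3/20 + 0 + 1/4 + 3/5
 = 6/5

1.2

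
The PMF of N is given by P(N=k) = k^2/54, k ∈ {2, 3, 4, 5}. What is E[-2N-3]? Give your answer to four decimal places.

E[-2N-3] = Σ (-2n-3)·P(N=n)
 = (-7)·2/27 + (-9)·1/6 + (-11)·8/27 + (-13)·25/54
 = (-14/27) + (-3/2) + (-88/27) + (-325/54)
 = -305/27

-11.2963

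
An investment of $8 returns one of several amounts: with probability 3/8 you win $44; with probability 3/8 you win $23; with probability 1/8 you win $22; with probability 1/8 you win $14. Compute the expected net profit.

E[payout] = 44·3/8 + 23·3/8 + 22·1/8 + 14·1/8
 = 33/2 + 69/8 + 11/4 + 7/4
 = 237/8
Net = 237/8 - 8 = 173/8

21.625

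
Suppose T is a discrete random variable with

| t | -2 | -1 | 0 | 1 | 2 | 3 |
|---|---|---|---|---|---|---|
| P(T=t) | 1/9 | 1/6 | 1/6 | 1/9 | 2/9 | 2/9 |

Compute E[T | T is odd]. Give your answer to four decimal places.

1.2222

P(T is odd) = 1/6 + 1/9 + 2/9 = 1/2.
E[T | T is odd] = [(-1)·1/6 + 1·1/9 + 3·2/9] / (1/2)
 = 11/18 / (1/2)
 = 11/9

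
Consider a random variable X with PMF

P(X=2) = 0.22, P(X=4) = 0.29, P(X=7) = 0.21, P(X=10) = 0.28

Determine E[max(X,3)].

6.09

E[max(X,3)] = Σ max(x,3)·P(X=x)
 = 3·0.22 + 4·0.29 + 7·0.21 + 10·0.28
 = 0.66 + 1.16 + 1.47 + 2.8
 = 6.09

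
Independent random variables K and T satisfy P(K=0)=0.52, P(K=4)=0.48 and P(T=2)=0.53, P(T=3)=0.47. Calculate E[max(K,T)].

E[max(K,T)] = Σ_k Σ_t max(k,t) · P(K=k)P(T=t)
 = 2·0.2756 + 3·0.2444 + 4·0.2544 + 4·0.2256
 = 0.5512 + 0.7332 + 1.0176 + 0.9024
 = 3.2044

3.2044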